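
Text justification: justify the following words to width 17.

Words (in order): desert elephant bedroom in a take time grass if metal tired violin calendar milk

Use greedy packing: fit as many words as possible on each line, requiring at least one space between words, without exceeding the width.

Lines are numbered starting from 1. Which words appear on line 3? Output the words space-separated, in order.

Line 1: ['desert', 'elephant'] (min_width=15, slack=2)
Line 2: ['bedroom', 'in', 'a', 'take'] (min_width=17, slack=0)
Line 3: ['time', 'grass', 'if'] (min_width=13, slack=4)
Line 4: ['metal', 'tired'] (min_width=11, slack=6)
Line 5: ['violin', 'calendar'] (min_width=15, slack=2)
Line 6: ['milk'] (min_width=4, slack=13)

Answer: time grass if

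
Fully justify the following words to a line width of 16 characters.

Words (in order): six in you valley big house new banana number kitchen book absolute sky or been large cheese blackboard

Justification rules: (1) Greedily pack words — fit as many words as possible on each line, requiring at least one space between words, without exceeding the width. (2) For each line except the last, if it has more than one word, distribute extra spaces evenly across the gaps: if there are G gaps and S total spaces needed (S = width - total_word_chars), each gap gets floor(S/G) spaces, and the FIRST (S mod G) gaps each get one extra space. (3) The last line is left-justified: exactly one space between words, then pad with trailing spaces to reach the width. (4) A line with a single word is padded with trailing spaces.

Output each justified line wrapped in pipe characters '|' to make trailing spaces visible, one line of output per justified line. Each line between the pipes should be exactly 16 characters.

Answer: |six    in    you|
|valley big house|
|new       banana|
|number   kitchen|
|book    absolute|
|sky    or   been|
|large     cheese|
|blackboard      |

Derivation:
Line 1: ['six', 'in', 'you'] (min_width=10, slack=6)
Line 2: ['valley', 'big', 'house'] (min_width=16, slack=0)
Line 3: ['new', 'banana'] (min_width=10, slack=6)
Line 4: ['number', 'kitchen'] (min_width=14, slack=2)
Line 5: ['book', 'absolute'] (min_width=13, slack=3)
Line 6: ['sky', 'or', 'been'] (min_width=11, slack=5)
Line 7: ['large', 'cheese'] (min_width=12, slack=4)
Line 8: ['blackboard'] (min_width=10, slack=6)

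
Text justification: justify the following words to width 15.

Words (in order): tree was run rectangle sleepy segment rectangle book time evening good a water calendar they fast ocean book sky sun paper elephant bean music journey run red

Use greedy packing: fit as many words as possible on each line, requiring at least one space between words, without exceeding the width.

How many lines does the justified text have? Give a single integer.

Answer: 12

Derivation:
Line 1: ['tree', 'was', 'run'] (min_width=12, slack=3)
Line 2: ['rectangle'] (min_width=9, slack=6)
Line 3: ['sleepy', 'segment'] (min_width=14, slack=1)
Line 4: ['rectangle', 'book'] (min_width=14, slack=1)
Line 5: ['time', 'evening'] (min_width=12, slack=3)
Line 6: ['good', 'a', 'water'] (min_width=12, slack=3)
Line 7: ['calendar', 'they'] (min_width=13, slack=2)
Line 8: ['fast', 'ocean', 'book'] (min_width=15, slack=0)
Line 9: ['sky', 'sun', 'paper'] (min_width=13, slack=2)
Line 10: ['elephant', 'bean'] (min_width=13, slack=2)
Line 11: ['music', 'journey'] (min_width=13, slack=2)
Line 12: ['run', 'red'] (min_width=7, slack=8)
Total lines: 12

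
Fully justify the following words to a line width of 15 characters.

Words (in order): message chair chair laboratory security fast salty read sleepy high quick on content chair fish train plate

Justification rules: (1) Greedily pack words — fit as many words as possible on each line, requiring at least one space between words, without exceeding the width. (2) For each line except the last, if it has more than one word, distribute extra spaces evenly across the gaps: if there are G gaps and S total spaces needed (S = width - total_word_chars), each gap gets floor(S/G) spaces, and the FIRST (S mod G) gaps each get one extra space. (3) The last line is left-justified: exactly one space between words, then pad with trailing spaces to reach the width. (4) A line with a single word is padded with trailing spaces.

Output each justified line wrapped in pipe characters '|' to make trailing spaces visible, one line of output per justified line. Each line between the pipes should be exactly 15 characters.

Answer: |message   chair|
|chair          |
|laboratory     |
|security   fast|
|salty      read|
|sleepy     high|
|quick        on|
|content   chair|
|fish      train|
|plate          |

Derivation:
Line 1: ['message', 'chair'] (min_width=13, slack=2)
Line 2: ['chair'] (min_width=5, slack=10)
Line 3: ['laboratory'] (min_width=10, slack=5)
Line 4: ['security', 'fast'] (min_width=13, slack=2)
Line 5: ['salty', 'read'] (min_width=10, slack=5)
Line 6: ['sleepy', 'high'] (min_width=11, slack=4)
Line 7: ['quick', 'on'] (min_width=8, slack=7)
Line 8: ['content', 'chair'] (min_width=13, slack=2)
Line 9: ['fish', 'train'] (min_width=10, slack=5)
Line 10: ['plate'] (min_width=5, slack=10)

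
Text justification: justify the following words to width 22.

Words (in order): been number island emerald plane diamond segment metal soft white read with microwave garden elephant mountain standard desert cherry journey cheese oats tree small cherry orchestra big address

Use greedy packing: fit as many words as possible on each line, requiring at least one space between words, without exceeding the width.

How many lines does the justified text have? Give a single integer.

Line 1: ['been', 'number', 'island'] (min_width=18, slack=4)
Line 2: ['emerald', 'plane', 'diamond'] (min_width=21, slack=1)
Line 3: ['segment', 'metal', 'soft'] (min_width=18, slack=4)
Line 4: ['white', 'read', 'with'] (min_width=15, slack=7)
Line 5: ['microwave', 'garden'] (min_width=16, slack=6)
Line 6: ['elephant', 'mountain'] (min_width=17, slack=5)
Line 7: ['standard', 'desert', 'cherry'] (min_width=22, slack=0)
Line 8: ['journey', 'cheese', 'oats'] (min_width=19, slack=3)
Line 9: ['tree', 'small', 'cherry'] (min_width=17, slack=5)
Line 10: ['orchestra', 'big', 'address'] (min_width=21, slack=1)
Total lines: 10

Answer: 10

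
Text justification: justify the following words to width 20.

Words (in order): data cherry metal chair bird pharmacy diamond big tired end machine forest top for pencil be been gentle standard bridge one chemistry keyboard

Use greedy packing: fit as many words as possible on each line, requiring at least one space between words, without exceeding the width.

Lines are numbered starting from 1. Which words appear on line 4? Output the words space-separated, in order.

Line 1: ['data', 'cherry', 'metal'] (min_width=17, slack=3)
Line 2: ['chair', 'bird', 'pharmacy'] (min_width=19, slack=1)
Line 3: ['diamond', 'big', 'tired'] (min_width=17, slack=3)
Line 4: ['end', 'machine', 'forest'] (min_width=18, slack=2)
Line 5: ['top', 'for', 'pencil', 'be'] (min_width=17, slack=3)
Line 6: ['been', 'gentle', 'standard'] (min_width=20, slack=0)
Line 7: ['bridge', 'one', 'chemistry'] (min_width=20, slack=0)
Line 8: ['keyboard'] (min_width=8, slack=12)

Answer: end machine forest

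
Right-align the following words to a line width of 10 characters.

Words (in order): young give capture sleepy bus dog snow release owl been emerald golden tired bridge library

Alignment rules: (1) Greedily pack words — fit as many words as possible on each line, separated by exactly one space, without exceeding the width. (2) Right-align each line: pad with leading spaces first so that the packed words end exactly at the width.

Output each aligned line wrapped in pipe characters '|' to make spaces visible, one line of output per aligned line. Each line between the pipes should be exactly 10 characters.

Answer: |young give|
|   capture|
|sleepy bus|
|  dog snow|
|   release|
|  owl been|
|   emerald|
|    golden|
|     tired|
|    bridge|
|   library|

Derivation:
Line 1: ['young', 'give'] (min_width=10, slack=0)
Line 2: ['capture'] (min_width=7, slack=3)
Line 3: ['sleepy', 'bus'] (min_width=10, slack=0)
Line 4: ['dog', 'snow'] (min_width=8, slack=2)
Line 5: ['release'] (min_width=7, slack=3)
Line 6: ['owl', 'been'] (min_width=8, slack=2)
Line 7: ['emerald'] (min_width=7, slack=3)
Line 8: ['golden'] (min_width=6, slack=4)
Line 9: ['tired'] (min_width=5, slack=5)
Line 10: ['bridge'] (min_width=6, slack=4)
Line 11: ['library'] (min_width=7, slack=3)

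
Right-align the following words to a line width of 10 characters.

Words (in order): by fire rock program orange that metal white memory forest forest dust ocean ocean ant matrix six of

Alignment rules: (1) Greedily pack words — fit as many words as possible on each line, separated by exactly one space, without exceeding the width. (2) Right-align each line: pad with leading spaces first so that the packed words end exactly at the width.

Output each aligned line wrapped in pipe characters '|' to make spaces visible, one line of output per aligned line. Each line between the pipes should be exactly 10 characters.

Answer: |   by fire|
|      rock|
|   program|
|    orange|
|that metal|
|     white|
|    memory|
|    forest|
|    forest|
|dust ocean|
| ocean ant|
|matrix six|
|        of|

Derivation:
Line 1: ['by', 'fire'] (min_width=7, slack=3)
Line 2: ['rock'] (min_width=4, slack=6)
Line 3: ['program'] (min_width=7, slack=3)
Line 4: ['orange'] (min_width=6, slack=4)
Line 5: ['that', 'metal'] (min_width=10, slack=0)
Line 6: ['white'] (min_width=5, slack=5)
Line 7: ['memory'] (min_width=6, slack=4)
Line 8: ['forest'] (min_width=6, slack=4)
Line 9: ['forest'] (min_width=6, slack=4)
Line 10: ['dust', 'ocean'] (min_width=10, slack=0)
Line 11: ['ocean', 'ant'] (min_width=9, slack=1)
Line 12: ['matrix', 'six'] (min_width=10, slack=0)
Line 13: ['of'] (min_width=2, slack=8)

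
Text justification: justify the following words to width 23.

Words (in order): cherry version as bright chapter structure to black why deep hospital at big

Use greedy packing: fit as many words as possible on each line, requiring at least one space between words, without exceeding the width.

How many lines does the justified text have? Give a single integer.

Line 1: ['cherry', 'version', 'as'] (min_width=17, slack=6)
Line 2: ['bright', 'chapter'] (min_width=14, slack=9)
Line 3: ['structure', 'to', 'black', 'why'] (min_width=22, slack=1)
Line 4: ['deep', 'hospital', 'at', 'big'] (min_width=20, slack=3)
Total lines: 4

Answer: 4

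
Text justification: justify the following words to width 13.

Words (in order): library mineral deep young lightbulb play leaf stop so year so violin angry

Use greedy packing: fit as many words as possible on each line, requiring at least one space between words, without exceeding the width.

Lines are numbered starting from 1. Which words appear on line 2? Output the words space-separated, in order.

Answer: mineral deep

Derivation:
Line 1: ['library'] (min_width=7, slack=6)
Line 2: ['mineral', 'deep'] (min_width=12, slack=1)
Line 3: ['young'] (min_width=5, slack=8)
Line 4: ['lightbulb'] (min_width=9, slack=4)
Line 5: ['play', 'leaf'] (min_width=9, slack=4)
Line 6: ['stop', 'so', 'year'] (min_width=12, slack=1)
Line 7: ['so', 'violin'] (min_width=9, slack=4)
Line 8: ['angry'] (min_width=5, slack=8)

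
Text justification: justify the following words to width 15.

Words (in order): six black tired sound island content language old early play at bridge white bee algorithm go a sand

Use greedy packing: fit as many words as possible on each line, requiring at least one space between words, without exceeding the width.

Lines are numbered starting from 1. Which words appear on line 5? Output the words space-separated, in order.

Line 1: ['six', 'black', 'tired'] (min_width=15, slack=0)
Line 2: ['sound', 'island'] (min_width=12, slack=3)
Line 3: ['content'] (min_width=7, slack=8)
Line 4: ['language', 'old'] (min_width=12, slack=3)
Line 5: ['early', 'play', 'at'] (min_width=13, slack=2)
Line 6: ['bridge', 'white'] (min_width=12, slack=3)
Line 7: ['bee', 'algorithm'] (min_width=13, slack=2)
Line 8: ['go', 'a', 'sand'] (min_width=9, slack=6)

Answer: early play at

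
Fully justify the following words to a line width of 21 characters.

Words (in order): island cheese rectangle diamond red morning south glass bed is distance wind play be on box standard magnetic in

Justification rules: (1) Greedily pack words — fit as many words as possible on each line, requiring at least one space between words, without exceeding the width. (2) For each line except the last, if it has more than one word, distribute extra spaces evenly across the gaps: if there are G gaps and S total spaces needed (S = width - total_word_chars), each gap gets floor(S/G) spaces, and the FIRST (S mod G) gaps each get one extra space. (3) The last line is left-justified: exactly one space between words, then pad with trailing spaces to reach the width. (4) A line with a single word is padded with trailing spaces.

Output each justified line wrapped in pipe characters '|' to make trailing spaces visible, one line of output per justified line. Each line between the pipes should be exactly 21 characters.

Line 1: ['island', 'cheese'] (min_width=13, slack=8)
Line 2: ['rectangle', 'diamond', 'red'] (min_width=21, slack=0)
Line 3: ['morning', 'south', 'glass'] (min_width=19, slack=2)
Line 4: ['bed', 'is', 'distance', 'wind'] (min_width=20, slack=1)
Line 5: ['play', 'be', 'on', 'box'] (min_width=14, slack=7)
Line 6: ['standard', 'magnetic', 'in'] (min_width=20, slack=1)

Answer: |island         cheese|
|rectangle diamond red|
|morning  south  glass|
|bed  is distance wind|
|play    be   on   box|
|standard magnetic in |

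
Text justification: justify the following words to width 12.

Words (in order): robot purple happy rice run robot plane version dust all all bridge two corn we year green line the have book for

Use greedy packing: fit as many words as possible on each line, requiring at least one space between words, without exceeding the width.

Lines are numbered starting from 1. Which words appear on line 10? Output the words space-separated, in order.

Answer: the have

Derivation:
Line 1: ['robot', 'purple'] (min_width=12, slack=0)
Line 2: ['happy', 'rice'] (min_width=10, slack=2)
Line 3: ['run', 'robot'] (min_width=9, slack=3)
Line 4: ['plane'] (min_width=5, slack=7)
Line 5: ['version', 'dust'] (min_width=12, slack=0)
Line 6: ['all', 'all'] (min_width=7, slack=5)
Line 7: ['bridge', 'two'] (min_width=10, slack=2)
Line 8: ['corn', 'we', 'year'] (min_width=12, slack=0)
Line 9: ['green', 'line'] (min_width=10, slack=2)
Line 10: ['the', 'have'] (min_width=8, slack=4)
Line 11: ['book', 'for'] (min_width=8, slack=4)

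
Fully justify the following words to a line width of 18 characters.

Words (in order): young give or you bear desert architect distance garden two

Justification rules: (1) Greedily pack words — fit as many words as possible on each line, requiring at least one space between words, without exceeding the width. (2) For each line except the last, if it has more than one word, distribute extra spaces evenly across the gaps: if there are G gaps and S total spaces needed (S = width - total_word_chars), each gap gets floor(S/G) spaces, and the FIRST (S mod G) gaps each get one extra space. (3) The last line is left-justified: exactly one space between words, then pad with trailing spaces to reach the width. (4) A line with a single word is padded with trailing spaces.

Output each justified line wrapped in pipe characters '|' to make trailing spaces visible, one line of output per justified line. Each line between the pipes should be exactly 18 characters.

Answer: |young  give or you|
|bear        desert|
|architect distance|
|garden two        |

Derivation:
Line 1: ['young', 'give', 'or', 'you'] (min_width=17, slack=1)
Line 2: ['bear', 'desert'] (min_width=11, slack=7)
Line 3: ['architect', 'distance'] (min_width=18, slack=0)
Line 4: ['garden', 'two'] (min_width=10, slack=8)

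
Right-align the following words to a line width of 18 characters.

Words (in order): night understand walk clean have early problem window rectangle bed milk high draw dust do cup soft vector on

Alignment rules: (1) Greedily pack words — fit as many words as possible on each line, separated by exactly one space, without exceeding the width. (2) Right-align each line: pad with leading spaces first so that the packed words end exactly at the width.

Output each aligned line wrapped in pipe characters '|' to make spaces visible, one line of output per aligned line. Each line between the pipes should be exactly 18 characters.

Line 1: ['night', 'understand'] (min_width=16, slack=2)
Line 2: ['walk', 'clean', 'have'] (min_width=15, slack=3)
Line 3: ['early', 'problem'] (min_width=13, slack=5)
Line 4: ['window', 'rectangle'] (min_width=16, slack=2)
Line 5: ['bed', 'milk', 'high', 'draw'] (min_width=18, slack=0)
Line 6: ['dust', 'do', 'cup', 'soft'] (min_width=16, slack=2)
Line 7: ['vector', 'on'] (min_width=9, slack=9)

Answer: |  night understand|
|   walk clean have|
|     early problem|
|  window rectangle|
|bed milk high draw|
|  dust do cup soft|
|         vector on|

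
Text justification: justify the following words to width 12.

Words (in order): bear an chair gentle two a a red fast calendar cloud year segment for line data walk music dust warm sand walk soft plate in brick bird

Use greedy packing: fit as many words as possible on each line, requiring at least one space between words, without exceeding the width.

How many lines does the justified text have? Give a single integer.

Answer: 14

Derivation:
Line 1: ['bear', 'an'] (min_width=7, slack=5)
Line 2: ['chair', 'gentle'] (min_width=12, slack=0)
Line 3: ['two', 'a', 'a', 'red'] (min_width=11, slack=1)
Line 4: ['fast'] (min_width=4, slack=8)
Line 5: ['calendar'] (min_width=8, slack=4)
Line 6: ['cloud', 'year'] (min_width=10, slack=2)
Line 7: ['segment', 'for'] (min_width=11, slack=1)
Line 8: ['line', 'data'] (min_width=9, slack=3)
Line 9: ['walk', 'music'] (min_width=10, slack=2)
Line 10: ['dust', 'warm'] (min_width=9, slack=3)
Line 11: ['sand', 'walk'] (min_width=9, slack=3)
Line 12: ['soft', 'plate'] (min_width=10, slack=2)
Line 13: ['in', 'brick'] (min_width=8, slack=4)
Line 14: ['bird'] (min_width=4, slack=8)
Total lines: 14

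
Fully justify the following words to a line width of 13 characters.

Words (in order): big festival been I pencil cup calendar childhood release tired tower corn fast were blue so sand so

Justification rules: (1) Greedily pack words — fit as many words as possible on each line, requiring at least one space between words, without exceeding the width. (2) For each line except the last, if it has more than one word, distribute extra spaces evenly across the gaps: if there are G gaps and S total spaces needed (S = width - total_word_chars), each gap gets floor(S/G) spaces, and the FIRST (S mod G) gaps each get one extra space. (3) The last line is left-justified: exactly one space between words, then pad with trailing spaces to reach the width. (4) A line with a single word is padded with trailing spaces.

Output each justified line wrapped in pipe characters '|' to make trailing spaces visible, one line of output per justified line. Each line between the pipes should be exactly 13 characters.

Line 1: ['big', 'festival'] (min_width=12, slack=1)
Line 2: ['been', 'I', 'pencil'] (min_width=13, slack=0)
Line 3: ['cup', 'calendar'] (min_width=12, slack=1)
Line 4: ['childhood'] (min_width=9, slack=4)
Line 5: ['release', 'tired'] (min_width=13, slack=0)
Line 6: ['tower', 'corn'] (min_width=10, slack=3)
Line 7: ['fast', 'were'] (min_width=9, slack=4)
Line 8: ['blue', 'so', 'sand'] (min_width=12, slack=1)
Line 9: ['so'] (min_width=2, slack=11)

Answer: |big  festival|
|been I pencil|
|cup  calendar|
|childhood    |
|release tired|
|tower    corn|
|fast     were|
|blue  so sand|
|so           |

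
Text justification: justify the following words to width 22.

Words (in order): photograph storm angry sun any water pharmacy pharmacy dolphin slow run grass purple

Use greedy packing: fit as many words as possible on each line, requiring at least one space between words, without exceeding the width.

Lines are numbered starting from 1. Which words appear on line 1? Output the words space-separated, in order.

Answer: photograph storm angry

Derivation:
Line 1: ['photograph', 'storm', 'angry'] (min_width=22, slack=0)
Line 2: ['sun', 'any', 'water', 'pharmacy'] (min_width=22, slack=0)
Line 3: ['pharmacy', 'dolphin', 'slow'] (min_width=21, slack=1)
Line 4: ['run', 'grass', 'purple'] (min_width=16, slack=6)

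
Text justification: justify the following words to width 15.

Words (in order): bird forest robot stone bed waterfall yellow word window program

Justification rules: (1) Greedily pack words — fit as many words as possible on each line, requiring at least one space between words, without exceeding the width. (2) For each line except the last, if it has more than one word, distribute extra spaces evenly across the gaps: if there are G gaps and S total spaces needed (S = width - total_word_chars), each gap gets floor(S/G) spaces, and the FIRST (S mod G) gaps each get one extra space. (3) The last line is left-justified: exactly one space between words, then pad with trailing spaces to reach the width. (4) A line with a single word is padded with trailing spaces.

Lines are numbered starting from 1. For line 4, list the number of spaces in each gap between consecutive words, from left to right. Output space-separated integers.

Answer: 5

Derivation:
Line 1: ['bird', 'forest'] (min_width=11, slack=4)
Line 2: ['robot', 'stone', 'bed'] (min_width=15, slack=0)
Line 3: ['waterfall'] (min_width=9, slack=6)
Line 4: ['yellow', 'word'] (min_width=11, slack=4)
Line 5: ['window', 'program'] (min_width=14, slack=1)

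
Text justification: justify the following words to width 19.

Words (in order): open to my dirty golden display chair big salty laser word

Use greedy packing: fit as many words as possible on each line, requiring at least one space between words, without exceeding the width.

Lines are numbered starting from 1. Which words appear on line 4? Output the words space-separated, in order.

Line 1: ['open', 'to', 'my', 'dirty'] (min_width=16, slack=3)
Line 2: ['golden', 'display'] (min_width=14, slack=5)
Line 3: ['chair', 'big', 'salty'] (min_width=15, slack=4)
Line 4: ['laser', 'word'] (min_width=10, slack=9)

Answer: laser word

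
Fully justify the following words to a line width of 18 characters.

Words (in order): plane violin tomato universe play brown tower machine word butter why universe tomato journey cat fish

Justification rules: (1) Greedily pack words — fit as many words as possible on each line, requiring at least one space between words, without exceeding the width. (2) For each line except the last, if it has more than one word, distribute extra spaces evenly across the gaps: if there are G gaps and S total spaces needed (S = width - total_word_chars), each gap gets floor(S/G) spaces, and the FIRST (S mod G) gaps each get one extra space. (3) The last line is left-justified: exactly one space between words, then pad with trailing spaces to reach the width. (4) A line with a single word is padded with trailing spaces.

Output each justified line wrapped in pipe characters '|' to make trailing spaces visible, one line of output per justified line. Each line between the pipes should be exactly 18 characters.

Line 1: ['plane', 'violin'] (min_width=12, slack=6)
Line 2: ['tomato', 'universe'] (min_width=15, slack=3)
Line 3: ['play', 'brown', 'tower'] (min_width=16, slack=2)
Line 4: ['machine', 'word'] (min_width=12, slack=6)
Line 5: ['butter', 'why'] (min_width=10, slack=8)
Line 6: ['universe', 'tomato'] (min_width=15, slack=3)
Line 7: ['journey', 'cat', 'fish'] (min_width=16, slack=2)

Answer: |plane       violin|
|tomato    universe|
|play  brown  tower|
|machine       word|
|butter         why|
|universe    tomato|
|journey cat fish  |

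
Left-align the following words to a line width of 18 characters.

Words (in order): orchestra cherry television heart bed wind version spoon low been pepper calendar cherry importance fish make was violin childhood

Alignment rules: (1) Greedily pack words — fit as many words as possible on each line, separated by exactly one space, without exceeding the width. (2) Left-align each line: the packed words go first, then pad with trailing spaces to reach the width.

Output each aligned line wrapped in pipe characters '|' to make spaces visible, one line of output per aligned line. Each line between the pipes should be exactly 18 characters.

Line 1: ['orchestra', 'cherry'] (min_width=16, slack=2)
Line 2: ['television', 'heart'] (min_width=16, slack=2)
Line 3: ['bed', 'wind', 'version'] (min_width=16, slack=2)
Line 4: ['spoon', 'low', 'been'] (min_width=14, slack=4)
Line 5: ['pepper', 'calendar'] (min_width=15, slack=3)
Line 6: ['cherry', 'importance'] (min_width=17, slack=1)
Line 7: ['fish', 'make', 'was'] (min_width=13, slack=5)
Line 8: ['violin', 'childhood'] (min_width=16, slack=2)

Answer: |orchestra cherry  |
|television heart  |
|bed wind version  |
|spoon low been    |
|pepper calendar   |
|cherry importance |
|fish make was     |
|violin childhood  |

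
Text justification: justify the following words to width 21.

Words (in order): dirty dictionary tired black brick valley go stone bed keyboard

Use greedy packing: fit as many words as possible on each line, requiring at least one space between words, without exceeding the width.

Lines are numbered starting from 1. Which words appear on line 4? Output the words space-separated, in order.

Line 1: ['dirty', 'dictionary'] (min_width=16, slack=5)
Line 2: ['tired', 'black', 'brick'] (min_width=17, slack=4)
Line 3: ['valley', 'go', 'stone', 'bed'] (min_width=19, slack=2)
Line 4: ['keyboard'] (min_width=8, slack=13)

Answer: keyboard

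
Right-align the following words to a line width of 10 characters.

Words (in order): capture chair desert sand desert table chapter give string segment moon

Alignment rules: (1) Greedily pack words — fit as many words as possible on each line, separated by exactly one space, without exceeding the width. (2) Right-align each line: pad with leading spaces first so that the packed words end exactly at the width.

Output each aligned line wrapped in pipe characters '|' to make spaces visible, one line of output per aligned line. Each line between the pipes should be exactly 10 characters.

Line 1: ['capture'] (min_width=7, slack=3)
Line 2: ['chair'] (min_width=5, slack=5)
Line 3: ['desert'] (min_width=6, slack=4)
Line 4: ['sand'] (min_width=4, slack=6)
Line 5: ['desert'] (min_width=6, slack=4)
Line 6: ['table'] (min_width=5, slack=5)
Line 7: ['chapter'] (min_width=7, slack=3)
Line 8: ['give'] (min_width=4, slack=6)
Line 9: ['string'] (min_width=6, slack=4)
Line 10: ['segment'] (min_width=7, slack=3)
Line 11: ['moon'] (min_width=4, slack=6)

Answer: |   capture|
|     chair|
|    desert|
|      sand|
|    desert|
|     table|
|   chapter|
|      give|
|    string|
|   segment|
|      moon|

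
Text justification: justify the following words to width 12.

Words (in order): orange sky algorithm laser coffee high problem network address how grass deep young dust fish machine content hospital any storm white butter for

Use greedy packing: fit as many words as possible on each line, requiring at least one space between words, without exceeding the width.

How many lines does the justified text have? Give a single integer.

Answer: 13

Derivation:
Line 1: ['orange', 'sky'] (min_width=10, slack=2)
Line 2: ['algorithm'] (min_width=9, slack=3)
Line 3: ['laser', 'coffee'] (min_width=12, slack=0)
Line 4: ['high', 'problem'] (min_width=12, slack=0)
Line 5: ['network'] (min_width=7, slack=5)
Line 6: ['address', 'how'] (min_width=11, slack=1)
Line 7: ['grass', 'deep'] (min_width=10, slack=2)
Line 8: ['young', 'dust'] (min_width=10, slack=2)
Line 9: ['fish', 'machine'] (min_width=12, slack=0)
Line 10: ['content'] (min_width=7, slack=5)
Line 11: ['hospital', 'any'] (min_width=12, slack=0)
Line 12: ['storm', 'white'] (min_width=11, slack=1)
Line 13: ['butter', 'for'] (min_width=10, slack=2)
Total lines: 13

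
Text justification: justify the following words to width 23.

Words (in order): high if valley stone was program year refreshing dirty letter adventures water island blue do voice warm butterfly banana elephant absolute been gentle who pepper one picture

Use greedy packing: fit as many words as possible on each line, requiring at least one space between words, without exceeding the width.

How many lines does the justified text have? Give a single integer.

Line 1: ['high', 'if', 'valley', 'stone'] (min_width=20, slack=3)
Line 2: ['was', 'program', 'year'] (min_width=16, slack=7)
Line 3: ['refreshing', 'dirty', 'letter'] (min_width=23, slack=0)
Line 4: ['adventures', 'water', 'island'] (min_width=23, slack=0)
Line 5: ['blue', 'do', 'voice', 'warm'] (min_width=18, slack=5)
Line 6: ['butterfly', 'banana'] (min_width=16, slack=7)
Line 7: ['elephant', 'absolute', 'been'] (min_width=22, slack=1)
Line 8: ['gentle', 'who', 'pepper', 'one'] (min_width=21, slack=2)
Line 9: ['picture'] (min_width=7, slack=16)
Total lines: 9

Answer: 9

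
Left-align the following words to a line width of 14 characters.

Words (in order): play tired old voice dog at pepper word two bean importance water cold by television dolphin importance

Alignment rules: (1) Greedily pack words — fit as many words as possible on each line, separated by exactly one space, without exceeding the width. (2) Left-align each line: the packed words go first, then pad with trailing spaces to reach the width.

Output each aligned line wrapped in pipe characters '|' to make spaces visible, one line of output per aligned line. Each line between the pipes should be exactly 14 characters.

Answer: |play tired old|
|voice dog at  |
|pepper word   |
|two bean      |
|importance    |
|water cold by |
|television    |
|dolphin       |
|importance    |

Derivation:
Line 1: ['play', 'tired', 'old'] (min_width=14, slack=0)
Line 2: ['voice', 'dog', 'at'] (min_width=12, slack=2)
Line 3: ['pepper', 'word'] (min_width=11, slack=3)
Line 4: ['two', 'bean'] (min_width=8, slack=6)
Line 5: ['importance'] (min_width=10, slack=4)
Line 6: ['water', 'cold', 'by'] (min_width=13, slack=1)
Line 7: ['television'] (min_width=10, slack=4)
Line 8: ['dolphin'] (min_width=7, slack=7)
Line 9: ['importance'] (min_width=10, slack=4)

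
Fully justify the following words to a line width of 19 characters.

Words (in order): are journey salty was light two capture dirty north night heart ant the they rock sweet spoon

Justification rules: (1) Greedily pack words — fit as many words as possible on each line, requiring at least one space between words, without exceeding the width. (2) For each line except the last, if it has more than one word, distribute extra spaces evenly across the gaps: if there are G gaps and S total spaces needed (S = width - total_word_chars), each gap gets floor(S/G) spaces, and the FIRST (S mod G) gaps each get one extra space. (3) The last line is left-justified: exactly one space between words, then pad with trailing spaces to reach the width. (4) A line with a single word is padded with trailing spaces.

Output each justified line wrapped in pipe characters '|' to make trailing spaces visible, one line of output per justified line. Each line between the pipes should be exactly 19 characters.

Line 1: ['are', 'journey', 'salty'] (min_width=17, slack=2)
Line 2: ['was', 'light', 'two'] (min_width=13, slack=6)
Line 3: ['capture', 'dirty', 'north'] (min_width=19, slack=0)
Line 4: ['night', 'heart', 'ant', 'the'] (min_width=19, slack=0)
Line 5: ['they', 'rock', 'sweet'] (min_width=15, slack=4)
Line 6: ['spoon'] (min_width=5, slack=14)

Answer: |are  journey  salty|
|was    light    two|
|capture dirty north|
|night heart ant the|
|they   rock   sweet|
|spoon              |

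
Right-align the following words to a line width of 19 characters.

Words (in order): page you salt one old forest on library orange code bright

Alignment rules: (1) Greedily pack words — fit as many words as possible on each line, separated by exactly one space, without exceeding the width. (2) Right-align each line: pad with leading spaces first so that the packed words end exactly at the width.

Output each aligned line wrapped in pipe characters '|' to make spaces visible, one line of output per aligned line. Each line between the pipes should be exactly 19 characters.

Answer: |  page you salt one|
|      old forest on|
|library orange code|
|             bright|

Derivation:
Line 1: ['page', 'you', 'salt', 'one'] (min_width=17, slack=2)
Line 2: ['old', 'forest', 'on'] (min_width=13, slack=6)
Line 3: ['library', 'orange', 'code'] (min_width=19, slack=0)
Line 4: ['bright'] (min_width=6, slack=13)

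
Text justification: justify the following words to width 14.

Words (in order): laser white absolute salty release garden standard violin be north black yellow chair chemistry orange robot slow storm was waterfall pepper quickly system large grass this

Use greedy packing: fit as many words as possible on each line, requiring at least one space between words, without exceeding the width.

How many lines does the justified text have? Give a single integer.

Line 1: ['laser', 'white'] (min_width=11, slack=3)
Line 2: ['absolute', 'salty'] (min_width=14, slack=0)
Line 3: ['release', 'garden'] (min_width=14, slack=0)
Line 4: ['standard'] (min_width=8, slack=6)
Line 5: ['violin', 'be'] (min_width=9, slack=5)
Line 6: ['north', 'black'] (min_width=11, slack=3)
Line 7: ['yellow', 'chair'] (min_width=12, slack=2)
Line 8: ['chemistry'] (min_width=9, slack=5)
Line 9: ['orange', 'robot'] (min_width=12, slack=2)
Line 10: ['slow', 'storm', 'was'] (min_width=14, slack=0)
Line 11: ['waterfall'] (min_width=9, slack=5)
Line 12: ['pepper', 'quickly'] (min_width=14, slack=0)
Line 13: ['system', 'large'] (min_width=12, slack=2)
Line 14: ['grass', 'this'] (min_width=10, slack=4)
Total lines: 14

Answer: 14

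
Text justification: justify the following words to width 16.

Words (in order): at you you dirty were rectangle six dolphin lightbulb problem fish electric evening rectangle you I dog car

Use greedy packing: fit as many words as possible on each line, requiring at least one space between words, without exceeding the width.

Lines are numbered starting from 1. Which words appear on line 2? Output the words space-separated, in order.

Answer: were rectangle

Derivation:
Line 1: ['at', 'you', 'you', 'dirty'] (min_width=16, slack=0)
Line 2: ['were', 'rectangle'] (min_width=14, slack=2)
Line 3: ['six', 'dolphin'] (min_width=11, slack=5)
Line 4: ['lightbulb'] (min_width=9, slack=7)
Line 5: ['problem', 'fish'] (min_width=12, slack=4)
Line 6: ['electric', 'evening'] (min_width=16, slack=0)
Line 7: ['rectangle', 'you', 'I'] (min_width=15, slack=1)
Line 8: ['dog', 'car'] (min_width=7, slack=9)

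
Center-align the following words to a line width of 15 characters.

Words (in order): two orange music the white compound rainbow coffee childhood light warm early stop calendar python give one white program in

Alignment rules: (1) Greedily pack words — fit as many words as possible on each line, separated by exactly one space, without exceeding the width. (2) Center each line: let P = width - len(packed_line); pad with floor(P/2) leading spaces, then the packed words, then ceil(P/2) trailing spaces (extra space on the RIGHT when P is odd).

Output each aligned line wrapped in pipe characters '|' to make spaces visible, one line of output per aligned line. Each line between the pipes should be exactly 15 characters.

Line 1: ['two', 'orange'] (min_width=10, slack=5)
Line 2: ['music', 'the', 'white'] (min_width=15, slack=0)
Line 3: ['compound'] (min_width=8, slack=7)
Line 4: ['rainbow', 'coffee'] (min_width=14, slack=1)
Line 5: ['childhood', 'light'] (min_width=15, slack=0)
Line 6: ['warm', 'early', 'stop'] (min_width=15, slack=0)
Line 7: ['calendar', 'python'] (min_width=15, slack=0)
Line 8: ['give', 'one', 'white'] (min_width=14, slack=1)
Line 9: ['program', 'in'] (min_width=10, slack=5)

Answer: |  two orange   |
|music the white|
|   compound    |
|rainbow coffee |
|childhood light|
|warm early stop|
|calendar python|
|give one white |
|  program in   |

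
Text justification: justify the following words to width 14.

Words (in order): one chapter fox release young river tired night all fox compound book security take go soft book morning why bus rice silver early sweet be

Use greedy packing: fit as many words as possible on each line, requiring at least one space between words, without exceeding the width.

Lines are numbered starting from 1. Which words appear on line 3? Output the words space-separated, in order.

Answer: young river

Derivation:
Line 1: ['one', 'chapter'] (min_width=11, slack=3)
Line 2: ['fox', 'release'] (min_width=11, slack=3)
Line 3: ['young', 'river'] (min_width=11, slack=3)
Line 4: ['tired', 'night'] (min_width=11, slack=3)
Line 5: ['all', 'fox'] (min_width=7, slack=7)
Line 6: ['compound', 'book'] (min_width=13, slack=1)
Line 7: ['security', 'take'] (min_width=13, slack=1)
Line 8: ['go', 'soft', 'book'] (min_width=12, slack=2)
Line 9: ['morning', 'why'] (min_width=11, slack=3)
Line 10: ['bus', 'rice'] (min_width=8, slack=6)
Line 11: ['silver', 'early'] (min_width=12, slack=2)
Line 12: ['sweet', 'be'] (min_width=8, slack=6)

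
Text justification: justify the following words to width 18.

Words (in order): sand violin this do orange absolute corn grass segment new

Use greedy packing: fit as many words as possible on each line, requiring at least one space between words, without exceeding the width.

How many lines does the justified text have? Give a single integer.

Answer: 4

Derivation:
Line 1: ['sand', 'violin', 'this'] (min_width=16, slack=2)
Line 2: ['do', 'orange', 'absolute'] (min_width=18, slack=0)
Line 3: ['corn', 'grass', 'segment'] (min_width=18, slack=0)
Line 4: ['new'] (min_width=3, slack=15)
Total lines: 4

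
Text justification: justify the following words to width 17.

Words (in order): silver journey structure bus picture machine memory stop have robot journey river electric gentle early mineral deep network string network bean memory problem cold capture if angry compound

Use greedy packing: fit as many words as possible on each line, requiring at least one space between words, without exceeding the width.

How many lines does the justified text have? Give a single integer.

Answer: 13

Derivation:
Line 1: ['silver', 'journey'] (min_width=14, slack=3)
Line 2: ['structure', 'bus'] (min_width=13, slack=4)
Line 3: ['picture', 'machine'] (min_width=15, slack=2)
Line 4: ['memory', 'stop', 'have'] (min_width=16, slack=1)
Line 5: ['robot', 'journey'] (min_width=13, slack=4)
Line 6: ['river', 'electric'] (min_width=14, slack=3)
Line 7: ['gentle', 'early'] (min_width=12, slack=5)
Line 8: ['mineral', 'deep'] (min_width=12, slack=5)
Line 9: ['network', 'string'] (min_width=14, slack=3)
Line 10: ['network', 'bean'] (min_width=12, slack=5)
Line 11: ['memory', 'problem'] (min_width=14, slack=3)
Line 12: ['cold', 'capture', 'if'] (min_width=15, slack=2)
Line 13: ['angry', 'compound'] (min_width=14, slack=3)
Total lines: 13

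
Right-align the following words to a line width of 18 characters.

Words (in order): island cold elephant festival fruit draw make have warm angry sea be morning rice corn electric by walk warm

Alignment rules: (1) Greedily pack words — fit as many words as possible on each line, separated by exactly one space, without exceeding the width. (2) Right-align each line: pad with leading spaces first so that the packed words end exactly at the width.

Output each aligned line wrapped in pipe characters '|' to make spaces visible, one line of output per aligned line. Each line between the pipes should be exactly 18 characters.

Line 1: ['island', 'cold'] (min_width=11, slack=7)
Line 2: ['elephant', 'festival'] (min_width=17, slack=1)
Line 3: ['fruit', 'draw', 'make'] (min_width=15, slack=3)
Line 4: ['have', 'warm', 'angry'] (min_width=15, slack=3)
Line 5: ['sea', 'be', 'morning'] (min_width=14, slack=4)
Line 6: ['rice', 'corn', 'electric'] (min_width=18, slack=0)
Line 7: ['by', 'walk', 'warm'] (min_width=12, slack=6)

Answer: |       island cold|
| elephant festival|
|   fruit draw make|
|   have warm angry|
|    sea be morning|
|rice corn electric|
|      by walk warm|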